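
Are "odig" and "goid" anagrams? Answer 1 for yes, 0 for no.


Strings: "odig", "goid"
Sorted first:  dgio
Sorted second: dgio
Sorted forms match => anagrams

1


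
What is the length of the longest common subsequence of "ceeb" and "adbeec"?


LCS of "ceeb" and "adbeec"
DP table:
           a    d    b    e    e    c
      0    0    0    0    0    0    0
  c   0    0    0    0    0    0    1
  e   0    0    0    0    1    1    1
  e   0    0    0    0    1    2    2
  b   0    0    0    1    1    2    2
LCS length = dp[4][6] = 2

2


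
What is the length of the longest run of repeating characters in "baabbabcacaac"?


Input: "baabbabcacaac"
Scanning for longest run:
  Position 1 ('a'): new char, reset run to 1
  Position 2 ('a'): continues run of 'a', length=2
  Position 3 ('b'): new char, reset run to 1
  Position 4 ('b'): continues run of 'b', length=2
  Position 5 ('a'): new char, reset run to 1
  Position 6 ('b'): new char, reset run to 1
  Position 7 ('c'): new char, reset run to 1
  Position 8 ('a'): new char, reset run to 1
  Position 9 ('c'): new char, reset run to 1
  Position 10 ('a'): new char, reset run to 1
  Position 11 ('a'): continues run of 'a', length=2
  Position 12 ('c'): new char, reset run to 1
Longest run: 'a' with length 2

2


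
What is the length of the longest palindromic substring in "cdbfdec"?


Input: "cdbfdec"
Checking substrings for palindromes:
  No multi-char palindromic substrings found
Longest palindromic substring: "c" with length 1

1


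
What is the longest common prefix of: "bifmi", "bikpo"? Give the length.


Words: bifmi, bikpo
  Position 0: all 'b' => match
  Position 1: all 'i' => match
  Position 2: ('f', 'k') => mismatch, stop
LCP = "bi" (length 2)

2


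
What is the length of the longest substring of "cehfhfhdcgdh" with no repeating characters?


Input: "cehfhfhdcgdh"
Sliding window (track last position of each char):
  Position 0 ('c'): window [0,0] length 1 -- new best
  Position 1 ('e'): window [0,1] length 2 -- new best
  Position 2 ('h'): window [0,2] length 3 -- new best
  Position 3 ('f'): window [0,3] length 4 -- new best
  Position 4 ('h'): repeat (last at 2), move window start to 3
  Position 4 ('h'): window [3,4] length 2
  Position 5 ('f'): repeat (last at 3), move window start to 4
  Position 5 ('f'): window [4,5] length 2
  Position 6 ('h'): repeat (last at 4), move window start to 5
  Position 6 ('h'): window [5,6] length 2
  Position 7 ('d'): window [5,7] length 3
  Position 8 ('c'): window [5,8] length 4
  Position 9 ('g'): window [5,9] length 5 -- new best
  Position 10 ('d'): repeat (last at 7), move window start to 8
  Position 10 ('d'): window [8,10] length 3
  Position 11 ('h'): window [8,11] length 4
Longest substring with no repeats: "fhdcg" with length 5

5


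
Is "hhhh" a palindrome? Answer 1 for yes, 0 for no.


Input: hhhh
Reversed: hhhh
  Compare pos 0 ('h') with pos 3 ('h'): match
  Compare pos 1 ('h') with pos 2 ('h'): match
Result: palindrome

1


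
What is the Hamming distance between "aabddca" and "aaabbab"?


Comparing "aabddca" and "aaabbab" position by position:
  Position 0: 'a' vs 'a' => same
  Position 1: 'a' vs 'a' => same
  Position 2: 'b' vs 'a' => differ
  Position 3: 'd' vs 'b' => differ
  Position 4: 'd' vs 'b' => differ
  Position 5: 'c' vs 'a' => differ
  Position 6: 'a' vs 'b' => differ
Total differences (Hamming distance): 5

5


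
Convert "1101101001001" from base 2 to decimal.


Input: "1101101001001" in base 2
Positional expansion:
  Digit '1' (value 1) x 2^12 = 4096
  Digit '1' (value 1) x 2^11 = 2048
  Digit '0' (value 0) x 2^10 = 0
  Digit '1' (value 1) x 2^9 = 512
  Digit '1' (value 1) x 2^8 = 256
  Digit '0' (value 0) x 2^7 = 0
  Digit '1' (value 1) x 2^6 = 64
  Digit '0' (value 0) x 2^5 = 0
  Digit '0' (value 0) x 2^4 = 0
  Digit '1' (value 1) x 2^3 = 8
  Digit '0' (value 0) x 2^2 = 0
  Digit '0' (value 0) x 2^1 = 0
  Digit '1' (value 1) x 2^0 = 1
Sum = 6985

6985


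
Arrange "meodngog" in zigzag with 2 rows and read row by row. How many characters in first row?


Zigzag "meodngog" into 2 rows:
Placing characters:
  'm' => row 0
  'e' => row 1
  'o' => row 0
  'd' => row 1
  'n' => row 0
  'g' => row 1
  'o' => row 0
  'g' => row 1
Rows:
  Row 0: "mono"
  Row 1: "edgg"
First row length: 4

4


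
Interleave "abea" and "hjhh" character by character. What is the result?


Interleaving "abea" and "hjhh":
  Position 0: 'a' from first, 'h' from second => "ah"
  Position 1: 'b' from first, 'j' from second => "bj"
  Position 2: 'e' from first, 'h' from second => "eh"
  Position 3: 'a' from first, 'h' from second => "ah"
Result: ahbjehah

ahbjehah


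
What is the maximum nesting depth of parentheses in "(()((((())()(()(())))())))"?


Input: "(()((((())()(()(())))())))"
Tracking depth:
  Position 0 '(': depth becomes 1
  Position 1 '(': depth becomes 2
  Position 2 ')': depth becomes 1
  Position 3 '(': depth becomes 2
  Position 4 '(': depth becomes 3
  Position 5 '(': depth becomes 4
  Position 6 '(': depth becomes 5
  Position 7 '(': depth becomes 6
  Position 8 ')': depth becomes 5
  Position 9 ')': depth becomes 4
  Position 10 '(': depth becomes 5
  Position 11 ')': depth becomes 4
  Position 12 '(': depth becomes 5
  Position 13 '(': depth becomes 6
  Position 14 ')': depth becomes 5
  Position 15 '(': depth becomes 6
  Position 16 '(': depth becomes 7
  Position 17 ')': depth becomes 6
  Position 18 ')': depth becomes 5
  Position 19 ')': depth becomes 4
  Position 20 ')': depth becomes 3
  Position 21 '(': depth becomes 4
  Position 22 ')': depth becomes 3
  Position 23 ')': depth becomes 2
  Position 24 ')': depth becomes 1
  Position 25 ')': depth becomes 0
Maximum depth reached: 7

7


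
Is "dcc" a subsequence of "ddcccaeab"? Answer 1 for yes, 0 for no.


Check if "dcc" is a subsequence of "ddcccaeab"
Greedy scan:
  Position 0 ('d'): matches sub[0] = 'd'
  Position 1 ('d'): no match needed
  Position 2 ('c'): matches sub[1] = 'c'
  Position 3 ('c'): matches sub[2] = 'c'
  Position 4 ('c'): no match needed
  Position 5 ('a'): no match needed
  Position 6 ('e'): no match needed
  Position 7 ('a'): no match needed
  Position 8 ('b'): no match needed
All 3 characters matched => is a subsequence

1


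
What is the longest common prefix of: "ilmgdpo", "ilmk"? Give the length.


Words: ilmgdpo, ilmk
  Position 0: all 'i' => match
  Position 1: all 'l' => match
  Position 2: all 'm' => match
  Position 3: ('g', 'k') => mismatch, stop
LCP = "ilm" (length 3)

3


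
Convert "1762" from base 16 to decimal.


Input: "1762" in base 16
Positional expansion:
  Digit '1' (value 1) x 16^3 = 4096
  Digit '7' (value 7) x 16^2 = 1792
  Digit '6' (value 6) x 16^1 = 96
  Digit '2' (value 2) x 16^0 = 2
Sum = 5986

5986


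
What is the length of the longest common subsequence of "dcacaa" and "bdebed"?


LCS of "dcacaa" and "bdebed"
DP table:
           b    d    e    b    e    d
      0    0    0    0    0    0    0
  d   0    0    1    1    1    1    1
  c   0    0    1    1    1    1    1
  a   0    0    1    1    1    1    1
  c   0    0    1    1    1    1    1
  a   0    0    1    1    1    1    1
  a   0    0    1    1    1    1    1
LCS length = dp[6][6] = 1

1


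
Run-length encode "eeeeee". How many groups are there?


Input: eeeeee
Scanning for consecutive runs:
  Group 1: 'e' x 6 (positions 0-5)
Total groups: 1

1


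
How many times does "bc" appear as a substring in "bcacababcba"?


Searching for "bc" in "bcacababcba"
Scanning each position:
  Position 0: "bc" => MATCH
  Position 1: "ca" => no
  Position 2: "ac" => no
  Position 3: "ca" => no
  Position 4: "ab" => no
  Position 5: "ba" => no
  Position 6: "ab" => no
  Position 7: "bc" => MATCH
  Position 8: "cb" => no
  Position 9: "ba" => no
Total occurrences: 2

2


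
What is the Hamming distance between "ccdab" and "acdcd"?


Comparing "ccdab" and "acdcd" position by position:
  Position 0: 'c' vs 'a' => differ
  Position 1: 'c' vs 'c' => same
  Position 2: 'd' vs 'd' => same
  Position 3: 'a' vs 'c' => differ
  Position 4: 'b' vs 'd' => differ
Total differences (Hamming distance): 3

3


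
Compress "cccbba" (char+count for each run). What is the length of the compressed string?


Input: cccbba
Runs:
  'c' x 3 => "c3"
  'b' x 2 => "b2"
  'a' x 1 => "a1"
Compressed: "c3b2a1"
Compressed length: 6

6


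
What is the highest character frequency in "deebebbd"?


Input: deebebbd
Character counts:
  'b': 3
  'd': 2
  'e': 3
Maximum frequency: 3

3


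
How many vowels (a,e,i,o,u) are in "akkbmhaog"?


Input: akkbmhaog
Checking each character:
  'a' at position 0: vowel (running total: 1)
  'k' at position 1: consonant
  'k' at position 2: consonant
  'b' at position 3: consonant
  'm' at position 4: consonant
  'h' at position 5: consonant
  'a' at position 6: vowel (running total: 2)
  'o' at position 7: vowel (running total: 3)
  'g' at position 8: consonant
Total vowels: 3

3


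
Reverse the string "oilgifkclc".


Input: oilgifkclc
Reading characters right to left:
  Position 9: 'c'
  Position 8: 'l'
  Position 7: 'c'
  Position 6: 'k'
  Position 5: 'f'
  Position 4: 'i'
  Position 3: 'g'
  Position 2: 'l'
  Position 1: 'i'
  Position 0: 'o'
Reversed: clckfiglio

clckfiglio


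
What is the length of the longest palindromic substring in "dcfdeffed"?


Input: "dcfdeffed"
Checking substrings for palindromes:
  [3:9] "deffed" (len 6) => palindrome
  [4:8] "effe" (len 4) => palindrome
  [5:7] "ff" (len 2) => palindrome
Longest palindromic substring: "deffed" with length 6

6


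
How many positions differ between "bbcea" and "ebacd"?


Comparing "bbcea" and "ebacd" position by position:
  Position 0: 'b' vs 'e' => DIFFER
  Position 1: 'b' vs 'b' => same
  Position 2: 'c' vs 'a' => DIFFER
  Position 3: 'e' vs 'c' => DIFFER
  Position 4: 'a' vs 'd' => DIFFER
Positions that differ: 4

4


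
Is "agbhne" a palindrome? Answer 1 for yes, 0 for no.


Input: agbhne
Reversed: enhbga
  Compare pos 0 ('a') with pos 5 ('e'): MISMATCH
  Compare pos 1 ('g') with pos 4 ('n'): MISMATCH
  Compare pos 2 ('b') with pos 3 ('h'): MISMATCH
Result: not a palindrome

0


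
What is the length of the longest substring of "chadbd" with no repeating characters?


Input: "chadbd"
Sliding window (track last position of each char):
  Position 0 ('c'): window [0,0] length 1 -- new best
  Position 1 ('h'): window [0,1] length 2 -- new best
  Position 2 ('a'): window [0,2] length 3 -- new best
  Position 3 ('d'): window [0,3] length 4 -- new best
  Position 4 ('b'): window [0,4] length 5 -- new best
  Position 5 ('d'): repeat (last at 3), move window start to 4
  Position 5 ('d'): window [4,5] length 2
Longest substring with no repeats: "chadb" with length 5

5


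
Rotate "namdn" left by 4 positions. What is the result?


Input: "namdn", rotate left by 4
First 4 characters: "namd"
Remaining characters: "n"
Concatenate remaining + first: "n" + "namd" = "nnamd"

nnamd


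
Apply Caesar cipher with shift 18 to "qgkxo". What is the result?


Caesar cipher: shift "qgkxo" by 18
  'q' (pos 16) + 18 = pos 8 = 'i'
  'g' (pos 6) + 18 = pos 24 = 'y'
  'k' (pos 10) + 18 = pos 2 = 'c'
  'x' (pos 23) + 18 = pos 15 = 'p'
  'o' (pos 14) + 18 = pos 6 = 'g'
Result: iycpg

iycpg


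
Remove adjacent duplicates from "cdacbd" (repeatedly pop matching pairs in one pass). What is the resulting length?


Input: cdacbd
Stack-based adjacent duplicate removal:
  Read 'c': push. Stack: c
  Read 'd': push. Stack: cd
  Read 'a': push. Stack: cda
  Read 'c': push. Stack: cdac
  Read 'b': push. Stack: cdacb
  Read 'd': push. Stack: cdacbd
Final stack: "cdacbd" (length 6)

6


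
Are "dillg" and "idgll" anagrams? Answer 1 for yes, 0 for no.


Strings: "dillg", "idgll"
Sorted first:  dgill
Sorted second: dgill
Sorted forms match => anagrams

1


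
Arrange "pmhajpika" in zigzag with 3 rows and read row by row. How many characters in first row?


Zigzag "pmhajpika" into 3 rows:
Placing characters:
  'p' => row 0
  'm' => row 1
  'h' => row 2
  'a' => row 1
  'j' => row 0
  'p' => row 1
  'i' => row 2
  'k' => row 1
  'a' => row 0
Rows:
  Row 0: "pja"
  Row 1: "mapk"
  Row 2: "hi"
First row length: 3

3


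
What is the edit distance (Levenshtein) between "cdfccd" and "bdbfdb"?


Computing edit distance: "cdfccd" -> "bdbfdb"
DP table:
           b    d    b    f    d    b
      0    1    2    3    4    5    6
  c   1    1    2    3    4    5    6
  d   2    2    1    2    3    4    5
  f   3    3    2    2    2    3    4
  c   4    4    3    3    3    3    4
  c   5    5    4    4    4    4    4
  d   6    6    5    5    5    4    5
Edit distance = dp[6][6] = 5

5


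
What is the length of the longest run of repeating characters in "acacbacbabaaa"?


Input: "acacbacbabaaa"
Scanning for longest run:
  Position 1 ('c'): new char, reset run to 1
  Position 2 ('a'): new char, reset run to 1
  Position 3 ('c'): new char, reset run to 1
  Position 4 ('b'): new char, reset run to 1
  Position 5 ('a'): new char, reset run to 1
  Position 6 ('c'): new char, reset run to 1
  Position 7 ('b'): new char, reset run to 1
  Position 8 ('a'): new char, reset run to 1
  Position 9 ('b'): new char, reset run to 1
  Position 10 ('a'): new char, reset run to 1
  Position 11 ('a'): continues run of 'a', length=2
  Position 12 ('a'): continues run of 'a', length=3
Longest run: 'a' with length 3

3


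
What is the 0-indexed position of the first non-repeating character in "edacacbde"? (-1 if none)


Input: edacacbde
Character frequencies:
  'a': 2
  'b': 1
  'c': 2
  'd': 2
  'e': 2
Scanning left to right for freq == 1:
  Position 0 ('e'): freq=2, skip
  Position 1 ('d'): freq=2, skip
  Position 2 ('a'): freq=2, skip
  Position 3 ('c'): freq=2, skip
  Position 4 ('a'): freq=2, skip
  Position 5 ('c'): freq=2, skip
  Position 6 ('b'): unique! => answer = 6

6


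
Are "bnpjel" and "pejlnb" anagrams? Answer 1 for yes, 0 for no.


Strings: "bnpjel", "pejlnb"
Sorted first:  bejlnp
Sorted second: bejlnp
Sorted forms match => anagrams

1


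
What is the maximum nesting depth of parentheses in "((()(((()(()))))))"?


Input: "((()(((()(()))))))"
Tracking depth:
  Position 0 '(': depth becomes 1
  Position 1 '(': depth becomes 2
  Position 2 '(': depth becomes 3
  Position 3 ')': depth becomes 2
  Position 4 '(': depth becomes 3
  Position 5 '(': depth becomes 4
  Position 6 '(': depth becomes 5
  Position 7 '(': depth becomes 6
  Position 8 ')': depth becomes 5
  Position 9 '(': depth becomes 6
  Position 10 '(': depth becomes 7
  Position 11 ')': depth becomes 6
  Position 12 ')': depth becomes 5
  Position 13 ')': depth becomes 4
  Position 14 ')': depth becomes 3
  Position 15 ')': depth becomes 2
  Position 16 ')': depth becomes 1
  Position 17 ')': depth becomes 0
Maximum depth reached: 7

7


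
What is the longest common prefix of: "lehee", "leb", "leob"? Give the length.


Words: lehee, leb, leob
  Position 0: all 'l' => match
  Position 1: all 'e' => match
  Position 2: ('h', 'b', 'o') => mismatch, stop
LCP = "le" (length 2)

2


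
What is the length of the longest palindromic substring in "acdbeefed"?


Input: "acdbeefed"
Checking substrings for palindromes:
  [5:8] "efe" (len 3) => palindrome
  [4:6] "ee" (len 2) => palindrome
Longest palindromic substring: "efe" with length 3

3


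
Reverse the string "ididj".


Input: ididj
Reading characters right to left:
  Position 4: 'j'
  Position 3: 'd'
  Position 2: 'i'
  Position 1: 'd'
  Position 0: 'i'
Reversed: jdidi

jdidi


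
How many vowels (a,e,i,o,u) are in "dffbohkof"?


Input: dffbohkof
Checking each character:
  'd' at position 0: consonant
  'f' at position 1: consonant
  'f' at position 2: consonant
  'b' at position 3: consonant
  'o' at position 4: vowel (running total: 1)
  'h' at position 5: consonant
  'k' at position 6: consonant
  'o' at position 7: vowel (running total: 2)
  'f' at position 8: consonant
Total vowels: 2

2


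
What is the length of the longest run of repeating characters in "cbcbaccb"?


Input: "cbcbaccb"
Scanning for longest run:
  Position 1 ('b'): new char, reset run to 1
  Position 2 ('c'): new char, reset run to 1
  Position 3 ('b'): new char, reset run to 1
  Position 4 ('a'): new char, reset run to 1
  Position 5 ('c'): new char, reset run to 1
  Position 6 ('c'): continues run of 'c', length=2
  Position 7 ('b'): new char, reset run to 1
Longest run: 'c' with length 2

2


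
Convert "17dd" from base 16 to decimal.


Input: "17dd" in base 16
Positional expansion:
  Digit '1' (value 1) x 16^3 = 4096
  Digit '7' (value 7) x 16^2 = 1792
  Digit 'd' (value 13) x 16^1 = 208
  Digit 'd' (value 13) x 16^0 = 13
Sum = 6109

6109


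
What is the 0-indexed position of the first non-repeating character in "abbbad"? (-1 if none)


Input: abbbad
Character frequencies:
  'a': 2
  'b': 3
  'd': 1
Scanning left to right for freq == 1:
  Position 0 ('a'): freq=2, skip
  Position 1 ('b'): freq=3, skip
  Position 2 ('b'): freq=3, skip
  Position 3 ('b'): freq=3, skip
  Position 4 ('a'): freq=2, skip
  Position 5 ('d'): unique! => answer = 5

5


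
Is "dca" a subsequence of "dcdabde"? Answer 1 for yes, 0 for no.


Check if "dca" is a subsequence of "dcdabde"
Greedy scan:
  Position 0 ('d'): matches sub[0] = 'd'
  Position 1 ('c'): matches sub[1] = 'c'
  Position 2 ('d'): no match needed
  Position 3 ('a'): matches sub[2] = 'a'
  Position 4 ('b'): no match needed
  Position 5 ('d'): no match needed
  Position 6 ('e'): no match needed
All 3 characters matched => is a subsequence

1


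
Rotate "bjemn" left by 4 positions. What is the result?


Input: "bjemn", rotate left by 4
First 4 characters: "bjem"
Remaining characters: "n"
Concatenate remaining + first: "n" + "bjem" = "nbjem"

nbjem


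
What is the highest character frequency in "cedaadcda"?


Input: cedaadcda
Character counts:
  'a': 3
  'c': 2
  'd': 3
  'e': 1
Maximum frequency: 3

3


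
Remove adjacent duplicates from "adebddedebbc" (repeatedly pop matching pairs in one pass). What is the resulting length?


Input: adebddedebbc
Stack-based adjacent duplicate removal:
  Read 'a': push. Stack: a
  Read 'd': push. Stack: ad
  Read 'e': push. Stack: ade
  Read 'b': push. Stack: adeb
  Read 'd': push. Stack: adebd
  Read 'd': matches stack top 'd' => pop. Stack: adeb
  Read 'e': push. Stack: adebe
  Read 'd': push. Stack: adebed
  Read 'e': push. Stack: adebede
  Read 'b': push. Stack: adebedeb
  Read 'b': matches stack top 'b' => pop. Stack: adebede
  Read 'c': push. Stack: adebedec
Final stack: "adebedec" (length 8)

8


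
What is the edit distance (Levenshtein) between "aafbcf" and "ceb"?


Computing edit distance: "aafbcf" -> "ceb"
DP table:
           c    e    b
      0    1    2    3
  a   1    1    2    3
  a   2    2    2    3
  f   3    3    3    3
  b   4    4    4    3
  c   5    4    5    4
  f   6    5    5    5
Edit distance = dp[6][3] = 5

5


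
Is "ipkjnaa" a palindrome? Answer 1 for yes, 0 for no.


Input: ipkjnaa
Reversed: aanjkpi
  Compare pos 0 ('i') with pos 6 ('a'): MISMATCH
  Compare pos 1 ('p') with pos 5 ('a'): MISMATCH
  Compare pos 2 ('k') with pos 4 ('n'): MISMATCH
Result: not a palindrome

0


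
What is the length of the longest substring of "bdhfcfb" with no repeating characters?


Input: "bdhfcfb"
Sliding window (track last position of each char):
  Position 0 ('b'): window [0,0] length 1 -- new best
  Position 1 ('d'): window [0,1] length 2 -- new best
  Position 2 ('h'): window [0,2] length 3 -- new best
  Position 3 ('f'): window [0,3] length 4 -- new best
  Position 4 ('c'): window [0,4] length 5 -- new best
  Position 5 ('f'): repeat (last at 3), move window start to 4
  Position 5 ('f'): window [4,5] length 2
  Position 6 ('b'): window [4,6] length 3
Longest substring with no repeats: "bdhfc" with length 5

5


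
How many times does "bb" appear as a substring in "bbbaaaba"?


Searching for "bb" in "bbbaaaba"
Scanning each position:
  Position 0: "bb" => MATCH
  Position 1: "bb" => MATCH
  Position 2: "ba" => no
  Position 3: "aa" => no
  Position 4: "aa" => no
  Position 5: "ab" => no
  Position 6: "ba" => no
Total occurrences: 2

2


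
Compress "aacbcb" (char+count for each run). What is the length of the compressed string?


Input: aacbcb
Runs:
  'a' x 2 => "a2"
  'c' x 1 => "c1"
  'b' x 1 => "b1"
  'c' x 1 => "c1"
  'b' x 1 => "b1"
Compressed: "a2c1b1c1b1"
Compressed length: 10

10


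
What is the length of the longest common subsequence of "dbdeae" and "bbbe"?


LCS of "dbdeae" and "bbbe"
DP table:
           b    b    b    e
      0    0    0    0    0
  d   0    0    0    0    0
  b   0    1    1    1    1
  d   0    1    1    1    1
  e   0    1    1    1    2
  a   0    1    1    1    2
  e   0    1    1    1    2
LCS length = dp[6][4] = 2

2


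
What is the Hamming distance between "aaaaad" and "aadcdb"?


Comparing "aaaaad" and "aadcdb" position by position:
  Position 0: 'a' vs 'a' => same
  Position 1: 'a' vs 'a' => same
  Position 2: 'a' vs 'd' => differ
  Position 3: 'a' vs 'c' => differ
  Position 4: 'a' vs 'd' => differ
  Position 5: 'd' vs 'b' => differ
Total differences (Hamming distance): 4

4


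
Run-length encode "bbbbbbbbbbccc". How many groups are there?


Input: bbbbbbbbbbccc
Scanning for consecutive runs:
  Group 1: 'b' x 10 (positions 0-9)
  Group 2: 'c' x 3 (positions 10-12)
Total groups: 2

2


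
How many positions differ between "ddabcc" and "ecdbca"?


Comparing "ddabcc" and "ecdbca" position by position:
  Position 0: 'd' vs 'e' => DIFFER
  Position 1: 'd' vs 'c' => DIFFER
  Position 2: 'a' vs 'd' => DIFFER
  Position 3: 'b' vs 'b' => same
  Position 4: 'c' vs 'c' => same
  Position 5: 'c' vs 'a' => DIFFER
Positions that differ: 4

4


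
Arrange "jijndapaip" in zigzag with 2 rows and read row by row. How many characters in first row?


Zigzag "jijndapaip" into 2 rows:
Placing characters:
  'j' => row 0
  'i' => row 1
  'j' => row 0
  'n' => row 1
  'd' => row 0
  'a' => row 1
  'p' => row 0
  'a' => row 1
  'i' => row 0
  'p' => row 1
Rows:
  Row 0: "jjdpi"
  Row 1: "inaap"
First row length: 5

5


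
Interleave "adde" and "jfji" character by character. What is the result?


Interleaving "adde" and "jfji":
  Position 0: 'a' from first, 'j' from second => "aj"
  Position 1: 'd' from first, 'f' from second => "df"
  Position 2: 'd' from first, 'j' from second => "dj"
  Position 3: 'e' from first, 'i' from second => "ei"
Result: ajdfdjei

ajdfdjei


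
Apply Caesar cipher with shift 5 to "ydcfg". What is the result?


Caesar cipher: shift "ydcfg" by 5
  'y' (pos 24) + 5 = pos 3 = 'd'
  'd' (pos 3) + 5 = pos 8 = 'i'
  'c' (pos 2) + 5 = pos 7 = 'h'
  'f' (pos 5) + 5 = pos 10 = 'k'
  'g' (pos 6) + 5 = pos 11 = 'l'
Result: dihkl

dihkl


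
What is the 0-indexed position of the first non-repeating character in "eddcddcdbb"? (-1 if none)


Input: eddcddcdbb
Character frequencies:
  'b': 2
  'c': 2
  'd': 5
  'e': 1
Scanning left to right for freq == 1:
  Position 0 ('e'): unique! => answer = 0

0


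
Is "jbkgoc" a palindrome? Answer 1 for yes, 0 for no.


Input: jbkgoc
Reversed: cogkbj
  Compare pos 0 ('j') with pos 5 ('c'): MISMATCH
  Compare pos 1 ('b') with pos 4 ('o'): MISMATCH
  Compare pos 2 ('k') with pos 3 ('g'): MISMATCH
Result: not a palindrome

0


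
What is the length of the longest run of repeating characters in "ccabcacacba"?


Input: "ccabcacacba"
Scanning for longest run:
  Position 1 ('c'): continues run of 'c', length=2
  Position 2 ('a'): new char, reset run to 1
  Position 3 ('b'): new char, reset run to 1
  Position 4 ('c'): new char, reset run to 1
  Position 5 ('a'): new char, reset run to 1
  Position 6 ('c'): new char, reset run to 1
  Position 7 ('a'): new char, reset run to 1
  Position 8 ('c'): new char, reset run to 1
  Position 9 ('b'): new char, reset run to 1
  Position 10 ('a'): new char, reset run to 1
Longest run: 'c' with length 2

2


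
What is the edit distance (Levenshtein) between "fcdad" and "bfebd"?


Computing edit distance: "fcdad" -> "bfebd"
DP table:
           b    f    e    b    d
      0    1    2    3    4    5
  f   1    1    1    2    3    4
  c   2    2    2    2    3    4
  d   3    3    3    3    3    3
  a   4    4    4    4    4    4
  d   5    5    5    5    5    4
Edit distance = dp[5][5] = 4

4


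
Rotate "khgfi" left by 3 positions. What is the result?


Input: "khgfi", rotate left by 3
First 3 characters: "khg"
Remaining characters: "fi"
Concatenate remaining + first: "fi" + "khg" = "fikhg"

fikhg


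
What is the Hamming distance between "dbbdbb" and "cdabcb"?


Comparing "dbbdbb" and "cdabcb" position by position:
  Position 0: 'd' vs 'c' => differ
  Position 1: 'b' vs 'd' => differ
  Position 2: 'b' vs 'a' => differ
  Position 3: 'd' vs 'b' => differ
  Position 4: 'b' vs 'c' => differ
  Position 5: 'b' vs 'b' => same
Total differences (Hamming distance): 5

5


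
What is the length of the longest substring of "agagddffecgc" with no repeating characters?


Input: "agagddffecgc"
Sliding window (track last position of each char):
  Position 0 ('a'): window [0,0] length 1 -- new best
  Position 1 ('g'): window [0,1] length 2 -- new best
  Position 2 ('a'): repeat (last at 0), move window start to 1
  Position 2 ('a'): window [1,2] length 2
  Position 3 ('g'): repeat (last at 1), move window start to 2
  Position 3 ('g'): window [2,3] length 2
  Position 4 ('d'): window [2,4] length 3 -- new best
  Position 5 ('d'): repeat (last at 4), move window start to 5
  Position 5 ('d'): window [5,5] length 1
  Position 6 ('f'): window [5,6] length 2
  Position 7 ('f'): repeat (last at 6), move window start to 7
  Position 7 ('f'): window [7,7] length 1
  Position 8 ('e'): window [7,8] length 2
  Position 9 ('c'): window [7,9] length 3
  Position 10 ('g'): window [7,10] length 4 -- new best
  Position 11 ('c'): repeat (last at 9), move window start to 10
  Position 11 ('c'): window [10,11] length 2
Longest substring with no repeats: "fecg" with length 4

4


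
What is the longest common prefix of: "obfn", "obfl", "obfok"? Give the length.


Words: obfn, obfl, obfok
  Position 0: all 'o' => match
  Position 1: all 'b' => match
  Position 2: all 'f' => match
  Position 3: ('n', 'l', 'o') => mismatch, stop
LCP = "obf" (length 3)

3


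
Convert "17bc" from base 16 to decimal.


Input: "17bc" in base 16
Positional expansion:
  Digit '1' (value 1) x 16^3 = 4096
  Digit '7' (value 7) x 16^2 = 1792
  Digit 'b' (value 11) x 16^1 = 176
  Digit 'c' (value 12) x 16^0 = 12
Sum = 6076

6076


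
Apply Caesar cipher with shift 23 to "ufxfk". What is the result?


Caesar cipher: shift "ufxfk" by 23
  'u' (pos 20) + 23 = pos 17 = 'r'
  'f' (pos 5) + 23 = pos 2 = 'c'
  'x' (pos 23) + 23 = pos 20 = 'u'
  'f' (pos 5) + 23 = pos 2 = 'c'
  'k' (pos 10) + 23 = pos 7 = 'h'
Result: rcuch

rcuch


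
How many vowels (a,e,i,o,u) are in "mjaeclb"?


Input: mjaeclb
Checking each character:
  'm' at position 0: consonant
  'j' at position 1: consonant
  'a' at position 2: vowel (running total: 1)
  'e' at position 3: vowel (running total: 2)
  'c' at position 4: consonant
  'l' at position 5: consonant
  'b' at position 6: consonant
Total vowels: 2

2


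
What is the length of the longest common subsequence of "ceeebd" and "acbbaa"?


LCS of "ceeebd" and "acbbaa"
DP table:
           a    c    b    b    a    a
      0    0    0    0    0    0    0
  c   0    0    1    1    1    1    1
  e   0    0    1    1    1    1    1
  e   0    0    1    1    1    1    1
  e   0    0    1    1    1    1    1
  b   0    0    1    2    2    2    2
  d   0    0    1    2    2    2    2
LCS length = dp[6][6] = 2

2


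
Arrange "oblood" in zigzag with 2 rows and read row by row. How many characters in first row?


Zigzag "oblood" into 2 rows:
Placing characters:
  'o' => row 0
  'b' => row 1
  'l' => row 0
  'o' => row 1
  'o' => row 0
  'd' => row 1
Rows:
  Row 0: "olo"
  Row 1: "bod"
First row length: 3

3


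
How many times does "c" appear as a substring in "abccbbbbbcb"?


Searching for "c" in "abccbbbbbcb"
Scanning each position:
  Position 0: "a" => no
  Position 1: "b" => no
  Position 2: "c" => MATCH
  Position 3: "c" => MATCH
  Position 4: "b" => no
  Position 5: "b" => no
  Position 6: "b" => no
  Position 7: "b" => no
  Position 8: "b" => no
  Position 9: "c" => MATCH
  Position 10: "b" => no
Total occurrences: 3

3


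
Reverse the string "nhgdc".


Input: nhgdc
Reading characters right to left:
  Position 4: 'c'
  Position 3: 'd'
  Position 2: 'g'
  Position 1: 'h'
  Position 0: 'n'
Reversed: cdghn

cdghn


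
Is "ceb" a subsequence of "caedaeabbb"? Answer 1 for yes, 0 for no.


Check if "ceb" is a subsequence of "caedaeabbb"
Greedy scan:
  Position 0 ('c'): matches sub[0] = 'c'
  Position 1 ('a'): no match needed
  Position 2 ('e'): matches sub[1] = 'e'
  Position 3 ('d'): no match needed
  Position 4 ('a'): no match needed
  Position 5 ('e'): no match needed
  Position 6 ('a'): no match needed
  Position 7 ('b'): matches sub[2] = 'b'
  Position 8 ('b'): no match needed
  Position 9 ('b'): no match needed
All 3 characters matched => is a subsequence

1


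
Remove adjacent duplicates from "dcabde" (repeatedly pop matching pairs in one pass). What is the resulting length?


Input: dcabde
Stack-based adjacent duplicate removal:
  Read 'd': push. Stack: d
  Read 'c': push. Stack: dc
  Read 'a': push. Stack: dca
  Read 'b': push. Stack: dcab
  Read 'd': push. Stack: dcabd
  Read 'e': push. Stack: dcabde
Final stack: "dcabde" (length 6)

6


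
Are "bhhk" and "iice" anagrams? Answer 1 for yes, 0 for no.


Strings: "bhhk", "iice"
Sorted first:  bhhk
Sorted second: ceii
Differ at position 0: 'b' vs 'c' => not anagrams

0


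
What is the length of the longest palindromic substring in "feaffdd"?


Input: "feaffdd"
Checking substrings for palindromes:
  [3:5] "ff" (len 2) => palindrome
  [5:7] "dd" (len 2) => palindrome
Longest palindromic substring: "ff" with length 2

2


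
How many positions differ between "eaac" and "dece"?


Comparing "eaac" and "dece" position by position:
  Position 0: 'e' vs 'd' => DIFFER
  Position 1: 'a' vs 'e' => DIFFER
  Position 2: 'a' vs 'c' => DIFFER
  Position 3: 'c' vs 'e' => DIFFER
Positions that differ: 4

4


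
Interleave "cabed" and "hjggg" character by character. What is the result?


Interleaving "cabed" and "hjggg":
  Position 0: 'c' from first, 'h' from second => "ch"
  Position 1: 'a' from first, 'j' from second => "aj"
  Position 2: 'b' from first, 'g' from second => "bg"
  Position 3: 'e' from first, 'g' from second => "eg"
  Position 4: 'd' from first, 'g' from second => "dg"
Result: chajbgegdg

chajbgegdg


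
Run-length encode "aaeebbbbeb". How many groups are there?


Input: aaeebbbbeb
Scanning for consecutive runs:
  Group 1: 'a' x 2 (positions 0-1)
  Group 2: 'e' x 2 (positions 2-3)
  Group 3: 'b' x 4 (positions 4-7)
  Group 4: 'e' x 1 (positions 8-8)
  Group 5: 'b' x 1 (positions 9-9)
Total groups: 5

5


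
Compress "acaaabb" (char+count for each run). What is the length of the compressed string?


Input: acaaabb
Runs:
  'a' x 1 => "a1"
  'c' x 1 => "c1"
  'a' x 3 => "a3"
  'b' x 2 => "b2"
Compressed: "a1c1a3b2"
Compressed length: 8

8


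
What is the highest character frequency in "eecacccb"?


Input: eecacccb
Character counts:
  'a': 1
  'b': 1
  'c': 4
  'e': 2
Maximum frequency: 4

4


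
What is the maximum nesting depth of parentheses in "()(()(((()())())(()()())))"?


Input: "()(()(((()())())(()()())))"
Tracking depth:
  Position 0 '(': depth becomes 1
  Position 1 ')': depth becomes 0
  Position 2 '(': depth becomes 1
  Position 3 '(': depth becomes 2
  Position 4 ')': depth becomes 1
  Position 5 '(': depth becomes 2
  Position 6 '(': depth becomes 3
  Position 7 '(': depth becomes 4
  Position 8 '(': depth becomes 5
  Position 9 ')': depth becomes 4
  Position 10 '(': depth becomes 5
  Position 11 ')': depth becomes 4
  Position 12 ')': depth becomes 3
  Position 13 '(': depth becomes 4
  Position 14 ')': depth becomes 3
  Position 15 ')': depth becomes 2
  Position 16 '(': depth becomes 3
  Position 17 '(': depth becomes 4
  Position 18 ')': depth becomes 3
  Position 19 '(': depth becomes 4
  Position 20 ')': depth becomes 3
  Position 21 '(': depth becomes 4
  Position 22 ')': depth becomes 3
  Position 23 ')': depth becomes 2
  Position 24 ')': depth becomes 1
  Position 25 ')': depth becomes 0
Maximum depth reached: 5

5


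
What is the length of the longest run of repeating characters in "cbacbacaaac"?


Input: "cbacbacaaac"
Scanning for longest run:
  Position 1 ('b'): new char, reset run to 1
  Position 2 ('a'): new char, reset run to 1
  Position 3 ('c'): new char, reset run to 1
  Position 4 ('b'): new char, reset run to 1
  Position 5 ('a'): new char, reset run to 1
  Position 6 ('c'): new char, reset run to 1
  Position 7 ('a'): new char, reset run to 1
  Position 8 ('a'): continues run of 'a', length=2
  Position 9 ('a'): continues run of 'a', length=3
  Position 10 ('c'): new char, reset run to 1
Longest run: 'a' with length 3

3


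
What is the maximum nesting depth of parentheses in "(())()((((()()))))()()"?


Input: "(())()((((()()))))()()"
Tracking depth:
  Position 0 '(': depth becomes 1
  Position 1 '(': depth becomes 2
  Position 2 ')': depth becomes 1
  Position 3 ')': depth becomes 0
  Position 4 '(': depth becomes 1
  Position 5 ')': depth becomes 0
  Position 6 '(': depth becomes 1
  Position 7 '(': depth becomes 2
  Position 8 '(': depth becomes 3
  Position 9 '(': depth becomes 4
  Position 10 '(': depth becomes 5
  Position 11 ')': depth becomes 4
  Position 12 '(': depth becomes 5
  Position 13 ')': depth becomes 4
  Position 14 ')': depth becomes 3
  Position 15 ')': depth becomes 2
  Position 16 ')': depth becomes 1
  Position 17 ')': depth becomes 0
  Position 18 '(': depth becomes 1
  Position 19 ')': depth becomes 0
  Position 20 '(': depth becomes 1
  Position 21 ')': depth becomes 0
Maximum depth reached: 5

5


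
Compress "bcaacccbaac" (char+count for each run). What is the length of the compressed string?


Input: bcaacccbaac
Runs:
  'b' x 1 => "b1"
  'c' x 1 => "c1"
  'a' x 2 => "a2"
  'c' x 3 => "c3"
  'b' x 1 => "b1"
  'a' x 2 => "a2"
  'c' x 1 => "c1"
Compressed: "b1c1a2c3b1a2c1"
Compressed length: 14

14


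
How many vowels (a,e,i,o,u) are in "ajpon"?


Input: ajpon
Checking each character:
  'a' at position 0: vowel (running total: 1)
  'j' at position 1: consonant
  'p' at position 2: consonant
  'o' at position 3: vowel (running total: 2)
  'n' at position 4: consonant
Total vowels: 2

2


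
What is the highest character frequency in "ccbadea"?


Input: ccbadea
Character counts:
  'a': 2
  'b': 1
  'c': 2
  'd': 1
  'e': 1
Maximum frequency: 2

2


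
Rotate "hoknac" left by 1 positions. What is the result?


Input: "hoknac", rotate left by 1
First 1 characters: "h"
Remaining characters: "oknac"
Concatenate remaining + first: "oknac" + "h" = "oknach"

oknach


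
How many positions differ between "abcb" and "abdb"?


Comparing "abcb" and "abdb" position by position:
  Position 0: 'a' vs 'a' => same
  Position 1: 'b' vs 'b' => same
  Position 2: 'c' vs 'd' => DIFFER
  Position 3: 'b' vs 'b' => same
Positions that differ: 1

1


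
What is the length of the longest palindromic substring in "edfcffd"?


Input: "edfcffd"
Checking substrings for palindromes:
  [2:5] "fcf" (len 3) => palindrome
  [4:6] "ff" (len 2) => palindrome
Longest palindromic substring: "fcf" with length 3

3


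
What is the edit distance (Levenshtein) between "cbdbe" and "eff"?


Computing edit distance: "cbdbe" -> "eff"
DP table:
           e    f    f
      0    1    2    3
  c   1    1    2    3
  b   2    2    2    3
  d   3    3    3    3
  b   4    4    4    4
  e   5    4    5    5
Edit distance = dp[5][3] = 5

5


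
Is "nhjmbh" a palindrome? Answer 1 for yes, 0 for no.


Input: nhjmbh
Reversed: hbmjhn
  Compare pos 0 ('n') with pos 5 ('h'): MISMATCH
  Compare pos 1 ('h') with pos 4 ('b'): MISMATCH
  Compare pos 2 ('j') with pos 3 ('m'): MISMATCH
Result: not a palindrome

0


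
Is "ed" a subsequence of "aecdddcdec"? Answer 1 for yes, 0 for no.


Check if "ed" is a subsequence of "aecdddcdec"
Greedy scan:
  Position 0 ('a'): no match needed
  Position 1 ('e'): matches sub[0] = 'e'
  Position 2 ('c'): no match needed
  Position 3 ('d'): matches sub[1] = 'd'
  Position 4 ('d'): no match needed
  Position 5 ('d'): no match needed
  Position 6 ('c'): no match needed
  Position 7 ('d'): no match needed
  Position 8 ('e'): no match needed
  Position 9 ('c'): no match needed
All 2 characters matched => is a subsequence

1


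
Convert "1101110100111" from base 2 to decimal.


Input: "1101110100111" in base 2
Positional expansion:
  Digit '1' (value 1) x 2^12 = 4096
  Digit '1' (value 1) x 2^11 = 2048
  Digit '0' (value 0) x 2^10 = 0
  Digit '1' (value 1) x 2^9 = 512
  Digit '1' (value 1) x 2^8 = 256
  Digit '1' (value 1) x 2^7 = 128
  Digit '0' (value 0) x 2^6 = 0
  Digit '1' (value 1) x 2^5 = 32
  Digit '0' (value 0) x 2^4 = 0
  Digit '0' (value 0) x 2^3 = 0
  Digit '1' (value 1) x 2^2 = 4
  Digit '1' (value 1) x 2^1 = 2
  Digit '1' (value 1) x 2^0 = 1
Sum = 7079

7079


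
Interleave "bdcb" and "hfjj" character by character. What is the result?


Interleaving "bdcb" and "hfjj":
  Position 0: 'b' from first, 'h' from second => "bh"
  Position 1: 'd' from first, 'f' from second => "df"
  Position 2: 'c' from first, 'j' from second => "cj"
  Position 3: 'b' from first, 'j' from second => "bj"
Result: bhdfcjbj

bhdfcjbj


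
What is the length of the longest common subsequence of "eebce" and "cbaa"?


LCS of "eebce" and "cbaa"
DP table:
           c    b    a    a
      0    0    0    0    0
  e   0    0    0    0    0
  e   0    0    0    0    0
  b   0    0    1    1    1
  c   0    1    1    1    1
  e   0    1    1    1    1
LCS length = dp[5][4] = 1

1


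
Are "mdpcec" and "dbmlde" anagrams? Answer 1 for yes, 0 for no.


Strings: "mdpcec", "dbmlde"
Sorted first:  ccdemp
Sorted second: bddelm
Differ at position 0: 'c' vs 'b' => not anagrams

0


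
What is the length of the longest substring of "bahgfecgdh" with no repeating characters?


Input: "bahgfecgdh"
Sliding window (track last position of each char):
  Position 0 ('b'): window [0,0] length 1 -- new best
  Position 1 ('a'): window [0,1] length 2 -- new best
  Position 2 ('h'): window [0,2] length 3 -- new best
  Position 3 ('g'): window [0,3] length 4 -- new best
  Position 4 ('f'): window [0,4] length 5 -- new best
  Position 5 ('e'): window [0,5] length 6 -- new best
  Position 6 ('c'): window [0,6] length 7 -- new best
  Position 7 ('g'): repeat (last at 3), move window start to 4
  Position 7 ('g'): window [4,7] length 4
  Position 8 ('d'): window [4,8] length 5
  Position 9 ('h'): window [4,9] length 6
Longest substring with no repeats: "bahgfec" with length 7

7


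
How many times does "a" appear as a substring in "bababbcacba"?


Searching for "a" in "bababbcacba"
Scanning each position:
  Position 0: "b" => no
  Position 1: "a" => MATCH
  Position 2: "b" => no
  Position 3: "a" => MATCH
  Position 4: "b" => no
  Position 5: "b" => no
  Position 6: "c" => no
  Position 7: "a" => MATCH
  Position 8: "c" => no
  Position 9: "b" => no
  Position 10: "a" => MATCH
Total occurrences: 4

4


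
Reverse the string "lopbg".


Input: lopbg
Reading characters right to left:
  Position 4: 'g'
  Position 3: 'b'
  Position 2: 'p'
  Position 1: 'o'
  Position 0: 'l'
Reversed: gbpol

gbpol


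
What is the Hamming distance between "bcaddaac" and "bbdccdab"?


Comparing "bcaddaac" and "bbdccdab" position by position:
  Position 0: 'b' vs 'b' => same
  Position 1: 'c' vs 'b' => differ
  Position 2: 'a' vs 'd' => differ
  Position 3: 'd' vs 'c' => differ
  Position 4: 'd' vs 'c' => differ
  Position 5: 'a' vs 'd' => differ
  Position 6: 'a' vs 'a' => same
  Position 7: 'c' vs 'b' => differ
Total differences (Hamming distance): 6

6
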